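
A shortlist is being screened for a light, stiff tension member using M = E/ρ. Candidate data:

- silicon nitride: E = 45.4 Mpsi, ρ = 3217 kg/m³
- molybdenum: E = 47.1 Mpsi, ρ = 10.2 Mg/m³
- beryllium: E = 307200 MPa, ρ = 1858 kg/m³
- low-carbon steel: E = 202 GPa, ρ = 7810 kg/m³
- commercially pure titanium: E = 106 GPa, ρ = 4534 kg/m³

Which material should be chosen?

Normalizing units and computing the index:
  silicon nitride: E = 313.0 GPa, ρ = 3217 kg/m³
  molybdenum: E = 324.7 GPa, ρ = 10200 kg/m³
  beryllium: E = 307.2 GPa, ρ = 1858 kg/m³
  low-carbon steel: E = 202.0 GPa, ρ = 7810 kg/m³
  commercially pure titanium: E = 106.0 GPa, ρ = 4534 kg/m³
  beryllium: M = 165 MN·m/kg
  silicon nitride: M = 97.3 MN·m/kg
  molybdenum: M = 31.8 MN·m/kg
  low-carbon steel: M = 25.9 MN·m/kg
  commercially pure titanium: M = 23.4 MN·m/kg
The maximum is for beryllium.

beryllium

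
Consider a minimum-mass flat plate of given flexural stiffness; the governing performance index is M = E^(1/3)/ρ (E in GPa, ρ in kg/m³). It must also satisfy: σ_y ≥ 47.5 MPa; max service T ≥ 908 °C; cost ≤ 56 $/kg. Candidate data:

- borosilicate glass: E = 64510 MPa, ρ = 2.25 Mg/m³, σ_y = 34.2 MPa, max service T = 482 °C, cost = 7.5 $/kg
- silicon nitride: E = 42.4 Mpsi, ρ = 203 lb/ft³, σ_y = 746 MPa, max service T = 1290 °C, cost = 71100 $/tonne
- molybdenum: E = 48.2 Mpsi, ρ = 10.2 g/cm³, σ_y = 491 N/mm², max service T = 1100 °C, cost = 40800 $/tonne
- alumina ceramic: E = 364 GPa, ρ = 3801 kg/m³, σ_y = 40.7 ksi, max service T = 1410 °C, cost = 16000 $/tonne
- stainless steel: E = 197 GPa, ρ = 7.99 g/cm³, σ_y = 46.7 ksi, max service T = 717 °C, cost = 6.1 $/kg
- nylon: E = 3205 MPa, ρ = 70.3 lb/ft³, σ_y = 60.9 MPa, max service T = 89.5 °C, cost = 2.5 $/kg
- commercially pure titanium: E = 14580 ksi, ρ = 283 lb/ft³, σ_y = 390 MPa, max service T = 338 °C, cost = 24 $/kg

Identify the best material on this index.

Screen on constraints: σ_y ≥ 47.5 MPa; max service T ≥ 908 °C; cost ≤ 56 $/kg. Survivors: molybdenum, alumina ceramic.
Normalizing units and computing the index:
  molybdenum: E = 332.3 GPa, ρ = 10200 kg/m³
  alumina ceramic: E = 364.0 GPa, ρ = 3801 kg/m³
  alumina ceramic: M = 1.88×10⁻³
  molybdenum: M = 0.679×10⁻³
Alumina ceramic ranks first.

alumina ceramic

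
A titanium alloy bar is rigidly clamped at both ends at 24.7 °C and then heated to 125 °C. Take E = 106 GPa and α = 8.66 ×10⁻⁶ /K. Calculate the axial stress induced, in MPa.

92.1 MPa

ΔT = 100.3 K. Constrained thermal stress σ = E·α·ΔT = 106.0×10³ MPa × 8.66×10⁻⁶ × 100.3 = 92.1 MPa (compressive).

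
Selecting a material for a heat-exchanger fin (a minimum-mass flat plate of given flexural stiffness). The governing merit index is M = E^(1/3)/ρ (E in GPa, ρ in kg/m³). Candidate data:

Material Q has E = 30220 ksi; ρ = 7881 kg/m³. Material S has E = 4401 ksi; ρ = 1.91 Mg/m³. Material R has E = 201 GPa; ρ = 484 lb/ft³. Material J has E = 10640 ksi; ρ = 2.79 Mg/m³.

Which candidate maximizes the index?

material S

Convert each candidate to consistent units, then evaluate M:
  material Q: E = 208.4 GPa, ρ = 7881 kg/m³
  material S: E = 30.34 GPa, ρ = 1910 kg/m³
  material R: E = 201.0 GPa, ρ = 7753 kg/m³
  material J: E = 73.36 GPa, ρ = 2790 kg/m³
  material S: M = 1.63×10⁻³
  material J: M = 1.50×10⁻³
  material R: M = 0.756×10⁻³
  material Q: M = 0.752×10⁻³
Highest index: material S.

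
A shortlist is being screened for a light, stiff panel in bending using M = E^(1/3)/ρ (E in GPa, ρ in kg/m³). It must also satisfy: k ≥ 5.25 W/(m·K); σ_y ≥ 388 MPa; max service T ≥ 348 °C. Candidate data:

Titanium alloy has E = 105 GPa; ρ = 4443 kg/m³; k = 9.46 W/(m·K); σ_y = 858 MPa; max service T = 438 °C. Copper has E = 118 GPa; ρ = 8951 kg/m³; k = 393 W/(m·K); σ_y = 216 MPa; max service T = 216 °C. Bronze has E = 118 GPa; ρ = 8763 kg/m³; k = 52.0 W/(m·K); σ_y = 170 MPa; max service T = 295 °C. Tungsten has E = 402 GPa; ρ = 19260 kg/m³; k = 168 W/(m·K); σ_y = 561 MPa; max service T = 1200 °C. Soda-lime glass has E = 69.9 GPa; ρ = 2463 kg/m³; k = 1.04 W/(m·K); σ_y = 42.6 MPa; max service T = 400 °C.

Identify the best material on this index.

titanium alloy

Screen on constraints: k ≥ 5.25 W/(m·K); σ_y ≥ 388 MPa; max service T ≥ 348 °C. Survivors: titanium alloy, tungsten.
Computing M directly (units already consistent):
  titanium alloy: M = 1.06×10⁻³
  tungsten: M = 0.383×10⁻³
Highest index: titanium alloy.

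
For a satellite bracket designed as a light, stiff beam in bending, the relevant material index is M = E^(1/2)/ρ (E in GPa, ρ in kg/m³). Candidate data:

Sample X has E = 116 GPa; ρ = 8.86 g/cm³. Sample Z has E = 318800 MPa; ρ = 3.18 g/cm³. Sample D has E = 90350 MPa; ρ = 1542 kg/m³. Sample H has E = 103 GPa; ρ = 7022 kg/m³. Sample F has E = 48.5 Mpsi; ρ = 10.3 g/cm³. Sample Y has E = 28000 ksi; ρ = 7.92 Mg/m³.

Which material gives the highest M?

sample D

Normalizing units and computing the index:
  sample X: E = 116.0 GPa, ρ = 8860 kg/m³
  sample Z: E = 318.8 GPa, ρ = 3180 kg/m³
  sample D: E = 90.35 GPa, ρ = 1542 kg/m³
  sample H: E = 103.0 GPa, ρ = 7022 kg/m³
  sample F: E = 334.4 GPa, ρ = 10300 kg/m³
  sample Y: E = 193.1 GPa, ρ = 7920 kg/m³
  sample D: M = 6.16×10⁻³
  sample Z: M = 5.61×10⁻³
  sample F: M = 1.78×10⁻³
  sample Y: M = 1.75×10⁻³
  sample H: M = 1.45×10⁻³
  sample X: M = 1.22×10⁻³
Highest index: sample D.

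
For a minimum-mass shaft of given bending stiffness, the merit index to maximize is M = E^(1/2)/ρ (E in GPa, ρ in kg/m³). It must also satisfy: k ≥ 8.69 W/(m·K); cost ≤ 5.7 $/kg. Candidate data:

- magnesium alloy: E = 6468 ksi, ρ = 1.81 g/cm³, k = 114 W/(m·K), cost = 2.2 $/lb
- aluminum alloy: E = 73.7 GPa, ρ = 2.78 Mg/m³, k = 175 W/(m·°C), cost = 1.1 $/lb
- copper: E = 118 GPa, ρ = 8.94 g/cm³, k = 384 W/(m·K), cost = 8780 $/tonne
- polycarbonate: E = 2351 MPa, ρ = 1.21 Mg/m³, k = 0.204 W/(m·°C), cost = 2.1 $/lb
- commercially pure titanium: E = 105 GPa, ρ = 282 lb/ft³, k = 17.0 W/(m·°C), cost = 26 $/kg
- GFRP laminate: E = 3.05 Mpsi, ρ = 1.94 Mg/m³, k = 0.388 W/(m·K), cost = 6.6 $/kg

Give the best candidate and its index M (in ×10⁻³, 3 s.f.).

Screen on constraints: k ≥ 8.69 W/(m·K); cost ≤ 5.7 $/kg. Survivors: magnesium alloy, aluminum alloy.
In SI units:
  magnesium alloy: E = 44.60 GPa, ρ = 1810 kg/m³
  aluminum alloy: E = 73.70 GPa, ρ = 2780 kg/m³
  magnesium alloy: M = 3.69×10⁻³
  aluminum alloy: M = 3.09×10⁻³
Magnesium alloy ranks first.

magnesium alloy, M = 3.69×10⁻³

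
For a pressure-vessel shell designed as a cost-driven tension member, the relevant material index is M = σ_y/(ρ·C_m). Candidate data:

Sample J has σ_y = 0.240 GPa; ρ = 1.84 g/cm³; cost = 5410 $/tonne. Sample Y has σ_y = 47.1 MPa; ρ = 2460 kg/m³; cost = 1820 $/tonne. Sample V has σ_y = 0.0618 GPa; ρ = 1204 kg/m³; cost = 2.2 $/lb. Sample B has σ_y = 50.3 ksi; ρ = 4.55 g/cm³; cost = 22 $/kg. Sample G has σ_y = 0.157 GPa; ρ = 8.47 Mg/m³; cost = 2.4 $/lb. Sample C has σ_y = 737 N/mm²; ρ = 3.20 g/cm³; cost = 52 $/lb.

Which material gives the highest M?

sample J

Putting every candidate on a common basis:
  sample J: σ_y = 240.0 MPa, ρ = 1840 kg/m³, cost = 5.410 $/kg
  sample Y: σ_y = 47.10 MPa, ρ = 2460 kg/m³, cost = 1.820 $/kg
  sample V: σ_y = 61.80 MPa, ρ = 1204 kg/m³, cost = 4.850 $/kg
  sample B: σ_y = 346.8 MPa, ρ = 4550 kg/m³, cost = 22.00 $/kg
  sample G: σ_y = 157.0 MPa, ρ = 8470 kg/m³, cost = 5.291 $/kg
  sample C: σ_y = 737.0 MPa, ρ = 3200 kg/m³, cost = 114.6 $/kg
  sample J: M = 24.1 kN·m per $
  sample V: M = 10.6 kN·m per $
  sample Y: M = 10.5 kN·m per $
  sample G: M = 3.50 kN·m per $
  sample B: M = 3.46 kN·m per $
  sample C: M = 2.01 kN·m per $
Sample J ranks first.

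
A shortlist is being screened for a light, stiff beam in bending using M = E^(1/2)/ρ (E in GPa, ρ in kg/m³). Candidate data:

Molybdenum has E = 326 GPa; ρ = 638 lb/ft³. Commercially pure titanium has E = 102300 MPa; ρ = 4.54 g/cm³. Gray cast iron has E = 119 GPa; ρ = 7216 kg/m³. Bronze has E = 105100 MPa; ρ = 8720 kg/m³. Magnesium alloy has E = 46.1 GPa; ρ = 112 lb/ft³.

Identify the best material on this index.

magnesium alloy

After converting to SI:
  molybdenum: E = 326.0 GPa, ρ = 10220 kg/m³
  commercially pure titanium: E = 102.3 GPa, ρ = 4540 kg/m³
  gray cast iron: E = 119.0 GPa, ρ = 7216 kg/m³
  bronze: E = 105.1 GPa, ρ = 8720 kg/m³
  magnesium alloy: E = 46.10 GPa, ρ = 1794 kg/m³
  magnesium alloy: M = 3.78×10⁻³
  commercially pure titanium: M = 2.23×10⁻³
  molybdenum: M = 1.77×10⁻³
  gray cast iron: M = 1.51×10⁻³
  bronze: M = 1.18×10⁻³
Magnesium alloy has the largest M.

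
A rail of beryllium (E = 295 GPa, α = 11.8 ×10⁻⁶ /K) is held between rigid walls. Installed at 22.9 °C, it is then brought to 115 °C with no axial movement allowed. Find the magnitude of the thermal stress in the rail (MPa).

ΔT = 92.10 K. Constrained thermal stress σ = E·α·ΔT = 295.0×10³ MPa × 11.8×10⁻⁶ × 92.10 = 321 MPa (compressive).

321 MPa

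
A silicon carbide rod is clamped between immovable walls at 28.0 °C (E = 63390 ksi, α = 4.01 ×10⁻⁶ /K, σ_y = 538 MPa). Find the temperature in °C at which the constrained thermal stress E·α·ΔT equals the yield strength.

E = 63390 ksi = 437.1 GPa.
E·α·ΔT = 538.0 MPa ⇒ ΔT = 538.0 / (437.1×10³ × 4.01×10⁻⁶) = 307.0 K.
T = 28.0 + 307.0 = 335.0 °C.

335 °C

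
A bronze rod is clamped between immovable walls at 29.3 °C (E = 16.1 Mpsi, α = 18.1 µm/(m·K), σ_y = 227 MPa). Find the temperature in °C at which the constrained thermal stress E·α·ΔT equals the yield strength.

E = 16.1 Mpsi = 111.0 GPa.
E·α·ΔT = 227.0 MPa ⇒ ΔT = 227.0 / (111.0×10³ × 18.1×10⁻⁶) = 113.0 K.
T = 29.3 + 113.0 = 142.3 °C.

142 °C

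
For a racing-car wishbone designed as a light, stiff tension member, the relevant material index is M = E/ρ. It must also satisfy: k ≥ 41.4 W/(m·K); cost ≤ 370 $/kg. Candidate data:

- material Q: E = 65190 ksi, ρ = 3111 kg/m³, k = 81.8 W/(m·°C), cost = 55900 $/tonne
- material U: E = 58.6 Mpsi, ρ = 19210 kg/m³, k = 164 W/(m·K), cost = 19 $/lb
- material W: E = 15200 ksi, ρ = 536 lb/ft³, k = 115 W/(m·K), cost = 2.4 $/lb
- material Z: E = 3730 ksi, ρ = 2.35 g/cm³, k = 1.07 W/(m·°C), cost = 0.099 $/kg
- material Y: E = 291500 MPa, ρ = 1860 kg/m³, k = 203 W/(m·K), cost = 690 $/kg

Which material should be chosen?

material Q

Screen on constraints: k ≥ 41.4 W/(m·K); cost ≤ 370 $/kg. Survivors: material Q, material U, material W.
In SI units:
  material Q: E = 449.5 GPa, ρ = 3111 kg/m³
  material U: E = 404.0 GPa, ρ = 19210 kg/m³
  material W: E = 104.8 GPa, ρ = 8586 kg/m³
  material Q: M = 144 MN·m/kg
  material U: M = 21.0 MN·m/kg
  material W: M = 12.2 MN·m/kg
The maximum is for material Q.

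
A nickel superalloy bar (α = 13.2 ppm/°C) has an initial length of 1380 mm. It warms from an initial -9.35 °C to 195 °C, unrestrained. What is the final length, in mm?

ΔT = 195 − (-9.35) = 204.3 K.
ΔL = α·L₀·ΔT = 13.2×10⁻⁶ × 1380 mm × 204.3 K = 3.72 mm.
L = L₀ + ΔL = 1380 + 3.72 = 1383.7 mm.

1383.7 mm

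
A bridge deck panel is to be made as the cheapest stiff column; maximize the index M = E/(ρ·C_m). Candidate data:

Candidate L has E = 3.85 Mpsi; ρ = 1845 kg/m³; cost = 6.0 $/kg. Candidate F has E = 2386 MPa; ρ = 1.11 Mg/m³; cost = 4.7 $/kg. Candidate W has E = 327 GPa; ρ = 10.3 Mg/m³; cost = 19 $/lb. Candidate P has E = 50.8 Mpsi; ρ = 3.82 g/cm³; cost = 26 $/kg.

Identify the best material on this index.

Normalizing units and computing the index:
  candidate L: E = 26.54 GPa, ρ = 1845 kg/m³, cost = 6.000 $/kg
  candidate F: E = 2.386 GPa, ρ = 1110 kg/m³, cost = 4.700 $/kg
  candidate W: E = 327.0 GPa, ρ = 10300 kg/m³, cost = 41.89 $/kg
  candidate P: E = 350.3 GPa, ρ = 3820 kg/m³, cost = 26.00 $/kg
  candidate P: M = 3.53 MN·m per $
  candidate L: M = 2.40 MN·m per $
  candidate W: M = 0.758 MN·m per $
  candidate F: M = 0.457 MN·m per $
The maximum is for candidate P.

candidate P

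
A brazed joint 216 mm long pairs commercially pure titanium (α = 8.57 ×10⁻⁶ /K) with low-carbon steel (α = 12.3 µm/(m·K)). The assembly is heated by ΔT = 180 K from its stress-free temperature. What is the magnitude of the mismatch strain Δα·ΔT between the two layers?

6.71×10⁻⁴

Δα = |8.57 − 12.3|×10⁻⁶/K = 3.73×10⁻⁶/K.
Mismatch strain = Δα·ΔT = 3.73×10⁻⁶ × 180.0 = 6.71×10⁻⁴.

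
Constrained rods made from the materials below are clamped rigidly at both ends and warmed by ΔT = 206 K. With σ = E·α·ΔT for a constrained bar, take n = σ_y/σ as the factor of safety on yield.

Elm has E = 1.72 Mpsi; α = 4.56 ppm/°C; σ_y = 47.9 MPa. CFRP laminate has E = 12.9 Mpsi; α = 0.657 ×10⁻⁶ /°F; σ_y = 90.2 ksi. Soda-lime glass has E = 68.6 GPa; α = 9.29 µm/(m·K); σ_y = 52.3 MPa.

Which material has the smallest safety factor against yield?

Per material, after unit conversion:
  elm: E = 11.86, α = 4.56, σ_y = 47.90 → σ = 11.1 MPa, n = 4.30
  CFRP laminate: E = 88.94, α = 1.18, σ_y = 621.9 → σ = 21.7 MPa, n = 28.7
  soda-lime glass: E = 68.60, α = 9.29, σ_y = 52.30 → σ = 131 MPa, n = 0.398
Soda-lime glass has the lowest safety factor, n = 0.398.

soda-lime glass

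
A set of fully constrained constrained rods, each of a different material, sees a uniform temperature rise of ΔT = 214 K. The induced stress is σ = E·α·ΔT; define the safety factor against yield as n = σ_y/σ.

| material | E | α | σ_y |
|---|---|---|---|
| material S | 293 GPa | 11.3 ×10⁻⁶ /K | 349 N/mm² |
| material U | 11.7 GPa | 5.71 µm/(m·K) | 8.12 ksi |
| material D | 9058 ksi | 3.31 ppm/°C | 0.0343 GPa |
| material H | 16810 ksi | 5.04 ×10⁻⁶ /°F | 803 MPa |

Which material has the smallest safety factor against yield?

material S

Converting E to GPa, α to ×10⁻⁶/K, σ_y to MPa, then σ and n for each:
  material S: E = 293.0, α = 11.3, σ_y = 349.0 → σ = 709 MPa, n = 0.493
  material U: E = 11.70, α = 5.71, σ_y = 55.99 → σ = 14.3 MPa, n = 3.92
  material D: E = 62.45, α = 3.31, σ_y = 34.30 → σ = 44.2 MPa, n = 0.775
  material H: E = 115.9, α = 9.07, σ_y = 803.0 → σ = 225 MPa, n = 3.57
Smallest n: material S with n = 0.493.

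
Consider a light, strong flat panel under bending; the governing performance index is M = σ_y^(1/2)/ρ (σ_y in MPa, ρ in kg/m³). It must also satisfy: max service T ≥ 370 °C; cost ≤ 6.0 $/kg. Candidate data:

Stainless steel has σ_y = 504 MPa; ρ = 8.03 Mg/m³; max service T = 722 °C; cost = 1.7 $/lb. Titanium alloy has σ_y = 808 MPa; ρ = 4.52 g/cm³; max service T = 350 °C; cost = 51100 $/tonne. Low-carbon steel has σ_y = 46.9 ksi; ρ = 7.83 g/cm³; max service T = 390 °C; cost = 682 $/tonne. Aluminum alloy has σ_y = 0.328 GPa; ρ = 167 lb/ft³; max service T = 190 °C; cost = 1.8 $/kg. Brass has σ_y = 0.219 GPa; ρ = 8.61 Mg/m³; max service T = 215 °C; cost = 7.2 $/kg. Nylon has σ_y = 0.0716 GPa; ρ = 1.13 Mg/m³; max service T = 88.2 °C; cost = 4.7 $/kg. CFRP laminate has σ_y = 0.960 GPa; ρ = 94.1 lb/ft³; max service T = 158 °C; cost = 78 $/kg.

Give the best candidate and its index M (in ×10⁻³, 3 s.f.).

stainless steel, M = 2.80×10⁻³

Screen on constraints: max service T ≥ 370 °C; cost ≤ 6.0 $/kg. Survivors: stainless steel, low-carbon steel.
Normalizing units and computing the index:
  stainless steel: σ_y = 504.0 MPa, ρ = 8030 kg/m³
  low-carbon steel: σ_y = 323.4 MPa, ρ = 7830 kg/m³
  stainless steel: M = 2.80×10⁻³
  low-carbon steel: M = 2.30×10⁻³
Stainless steel has the largest M.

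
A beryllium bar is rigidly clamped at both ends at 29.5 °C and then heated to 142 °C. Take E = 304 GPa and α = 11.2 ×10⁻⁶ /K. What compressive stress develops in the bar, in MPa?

ΔT = 112.5 K. Constrained thermal stress σ = E·α·ΔT = 304.0×10³ MPa × 11.2×10⁻⁶ × 112.5 = 383 MPa (compressive).

383 MPa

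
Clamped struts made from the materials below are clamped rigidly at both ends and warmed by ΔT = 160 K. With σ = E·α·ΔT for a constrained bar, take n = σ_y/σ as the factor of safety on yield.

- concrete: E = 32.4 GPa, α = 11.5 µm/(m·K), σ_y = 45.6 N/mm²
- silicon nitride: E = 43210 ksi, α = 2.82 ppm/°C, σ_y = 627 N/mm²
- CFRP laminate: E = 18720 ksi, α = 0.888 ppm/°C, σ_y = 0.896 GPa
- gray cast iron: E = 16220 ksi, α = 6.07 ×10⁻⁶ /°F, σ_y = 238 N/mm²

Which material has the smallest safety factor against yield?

In consistent units (E in GPa, α in ×10⁻⁶/K, σ_y in MPa):
  concrete: E = 32.40, α = 11.5, σ_y = 45.60 → σ = 59.6 MPa, n = 0.765
  silicon nitride: E = 297.9, α = 2.82, σ_y = 627.0 → σ = 134 MPa, n = 4.66
  CFRP laminate: E = 129.1, α = 0.888, σ_y = 896.0 → σ = 18.3 MPa, n = 48.9
  gray cast iron: E = 111.8, α = 10.9, σ_y = 238.0 → σ = 196 MPa, n = 1.22
The minimum is concrete at n = 0.765.

concrete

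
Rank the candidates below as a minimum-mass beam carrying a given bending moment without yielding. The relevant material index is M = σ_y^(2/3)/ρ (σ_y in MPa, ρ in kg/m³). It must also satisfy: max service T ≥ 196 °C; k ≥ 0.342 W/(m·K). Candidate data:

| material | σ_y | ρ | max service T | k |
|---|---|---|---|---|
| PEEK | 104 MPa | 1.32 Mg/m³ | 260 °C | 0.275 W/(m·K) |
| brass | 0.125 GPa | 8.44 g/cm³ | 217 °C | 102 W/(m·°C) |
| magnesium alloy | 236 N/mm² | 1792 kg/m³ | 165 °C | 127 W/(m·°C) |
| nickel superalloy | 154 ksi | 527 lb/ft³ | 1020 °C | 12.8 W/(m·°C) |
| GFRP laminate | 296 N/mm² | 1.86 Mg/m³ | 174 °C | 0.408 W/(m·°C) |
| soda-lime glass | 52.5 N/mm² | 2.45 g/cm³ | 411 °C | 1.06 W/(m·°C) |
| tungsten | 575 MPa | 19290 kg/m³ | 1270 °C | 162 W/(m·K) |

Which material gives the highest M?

Screen on constraints: max service T ≥ 196 °C; k ≥ 0.342 W/(m·K). Survivors: brass, nickel superalloy, soda-lime glass, tungsten.
In SI units:
  brass: σ_y = 125.0 MPa, ρ = 8440 kg/m³
  nickel superalloy: σ_y = 1062 MPa, ρ = 8442 kg/m³
  soda-lime glass: σ_y = 52.50 MPa, ρ = 2450 kg/m³
  tungsten: σ_y = 575.0 MPa, ρ = 19290 kg/m³
  nickel superalloy: M = 12.3×10⁻³
  soda-lime glass: M = 5.72×10⁻³
  tungsten: M = 3.58×10⁻³
  brass: M = 2.96×10⁻³
Nickel superalloy ranks first.

nickel superalloy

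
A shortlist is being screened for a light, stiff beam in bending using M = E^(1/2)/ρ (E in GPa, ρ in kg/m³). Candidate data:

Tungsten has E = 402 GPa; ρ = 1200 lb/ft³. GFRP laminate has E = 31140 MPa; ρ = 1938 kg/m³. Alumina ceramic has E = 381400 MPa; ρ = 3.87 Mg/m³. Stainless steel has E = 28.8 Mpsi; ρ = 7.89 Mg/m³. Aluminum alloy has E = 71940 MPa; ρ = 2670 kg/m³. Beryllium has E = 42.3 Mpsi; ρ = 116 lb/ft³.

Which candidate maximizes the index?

beryllium

In SI units:
  tungsten: E = 402.0 GPa, ρ = 19220 kg/m³
  GFRP laminate: E = 31.14 GPa, ρ = 1938 kg/m³
  alumina ceramic: E = 381.4 GPa, ρ = 3870 kg/m³
  stainless steel: E = 198.6 GPa, ρ = 7890 kg/m³
  aluminum alloy: E = 71.94 GPa, ρ = 2670 kg/m³
  beryllium: E = 291.6 GPa, ρ = 1858 kg/m³
  beryllium: M = 9.19×10⁻³
  alumina ceramic: M = 5.05×10⁻³
  aluminum alloy: M = 3.18×10⁻³
  GFRP laminate: M = 2.88×10⁻³
  stainless steel: M = 1.79×10⁻³
  tungsten: M = 1.04×10⁻³
Beryllium has the largest M.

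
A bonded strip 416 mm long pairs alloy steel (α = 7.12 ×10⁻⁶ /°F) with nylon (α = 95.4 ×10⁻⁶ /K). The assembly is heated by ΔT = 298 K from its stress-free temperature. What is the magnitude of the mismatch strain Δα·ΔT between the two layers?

alloy steel: α = 7.12×10⁻⁶/°F × 9/5 = 12.8×10⁻⁶/K.
Δα = |12.8 − 95.4|×10⁻⁶/K = 82.6×10⁻⁶/K.
Mismatch strain = Δα·ΔT = 82.6×10⁻⁶ × 298.0 = 0.0246.

0.0246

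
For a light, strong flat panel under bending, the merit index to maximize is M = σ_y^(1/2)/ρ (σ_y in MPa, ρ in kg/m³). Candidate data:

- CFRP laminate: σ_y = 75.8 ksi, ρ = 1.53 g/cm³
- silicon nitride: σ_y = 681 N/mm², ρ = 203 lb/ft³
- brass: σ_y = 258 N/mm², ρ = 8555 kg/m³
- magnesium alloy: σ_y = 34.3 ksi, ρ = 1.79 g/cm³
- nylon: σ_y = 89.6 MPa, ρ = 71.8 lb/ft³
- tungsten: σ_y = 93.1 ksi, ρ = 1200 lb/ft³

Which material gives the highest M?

Convert each candidate to consistent units, then evaluate M:
  CFRP laminate: σ_y = 522.6 MPa, ρ = 1530 kg/m³
  silicon nitride: σ_y = 681.0 MPa, ρ = 3252 kg/m³
  brass: σ_y = 258.0 MPa, ρ = 8555 kg/m³
  magnesium alloy: σ_y = 236.5 MPa, ρ = 1790 kg/m³
  nylon: σ_y = 89.60 MPa, ρ = 1150 kg/m³
  tungsten: σ_y = 641.9 MPa, ρ = 19220 kg/m³
  CFRP laminate: M = 14.9×10⁻³
  magnesium alloy: M = 8.59×10⁻³
  nylon: M = 8.23×10⁻³
  silicon nitride: M = 8.03×10⁻³
  brass: M = 1.88×10⁻³
  tungsten: M = 1.32×10⁻³
CFRP laminate ranks first.

CFRP laminate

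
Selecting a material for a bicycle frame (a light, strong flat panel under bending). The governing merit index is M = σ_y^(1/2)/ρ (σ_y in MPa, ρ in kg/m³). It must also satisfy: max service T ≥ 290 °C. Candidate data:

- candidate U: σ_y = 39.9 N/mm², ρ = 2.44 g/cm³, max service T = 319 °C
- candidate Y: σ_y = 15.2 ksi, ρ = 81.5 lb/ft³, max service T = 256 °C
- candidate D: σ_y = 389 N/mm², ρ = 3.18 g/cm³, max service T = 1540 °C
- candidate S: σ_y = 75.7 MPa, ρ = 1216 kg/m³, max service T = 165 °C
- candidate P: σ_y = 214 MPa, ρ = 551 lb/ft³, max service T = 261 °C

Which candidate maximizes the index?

Screen on constraints: max service T ≥ 290 °C. Survivors: candidate U, candidate D.
After converting to SI:
  candidate U: σ_y = 39.90 MPa, ρ = 2440 kg/m³
  candidate D: σ_y = 389.0 MPa, ρ = 3180 kg/m³
  candidate D: M = 6.20×10⁻³
  candidate U: M = 2.59×10⁻³
Candidate D has the largest M.

candidate D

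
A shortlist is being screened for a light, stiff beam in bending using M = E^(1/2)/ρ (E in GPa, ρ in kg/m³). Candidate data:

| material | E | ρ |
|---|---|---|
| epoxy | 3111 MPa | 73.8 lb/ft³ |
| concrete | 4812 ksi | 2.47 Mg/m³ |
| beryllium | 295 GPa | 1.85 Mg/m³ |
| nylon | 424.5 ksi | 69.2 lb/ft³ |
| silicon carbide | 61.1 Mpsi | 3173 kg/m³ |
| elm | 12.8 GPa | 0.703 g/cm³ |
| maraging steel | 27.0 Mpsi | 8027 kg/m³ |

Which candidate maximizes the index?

beryllium

After converting to SI:
  epoxy: E = 3.111 GPa, ρ = 1182 kg/m³
  concrete: E = 33.18 GPa, ρ = 2470 kg/m³
  beryllium: E = 295.0 GPa, ρ = 1850 kg/m³
  nylon: E = 2.927 GPa, ρ = 1108 kg/m³
  silicon carbide: E = 421.3 GPa, ρ = 3173 kg/m³
  elm: E = 12.80 GPa, ρ = 703.0 kg/m³
  maraging steel: E = 186.2 GPa, ρ = 8027 kg/m³
  beryllium: M = 9.28×10⁻³
  silicon carbide: M = 6.47×10⁻³
  elm: M = 5.09×10⁻³
  concrete: M = 2.33×10⁻³
  maraging steel: M = 1.70×10⁻³
  nylon: M = 1.54×10⁻³
  epoxy: M = 1.49×10⁻³
The maximum is for beryllium.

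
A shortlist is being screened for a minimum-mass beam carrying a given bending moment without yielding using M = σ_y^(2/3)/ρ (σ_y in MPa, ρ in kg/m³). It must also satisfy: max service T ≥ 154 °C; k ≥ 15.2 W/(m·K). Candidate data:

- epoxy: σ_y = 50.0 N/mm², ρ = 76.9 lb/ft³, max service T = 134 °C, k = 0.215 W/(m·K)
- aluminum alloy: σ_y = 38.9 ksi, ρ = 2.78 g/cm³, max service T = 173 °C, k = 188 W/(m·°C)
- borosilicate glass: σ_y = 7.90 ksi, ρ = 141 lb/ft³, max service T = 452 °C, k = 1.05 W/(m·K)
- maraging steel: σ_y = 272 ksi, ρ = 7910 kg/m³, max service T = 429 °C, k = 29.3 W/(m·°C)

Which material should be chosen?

maraging steel

Screen on constraints: max service T ≥ 154 °C; k ≥ 15.2 W/(m·K). Survivors: aluminum alloy, maraging steel.
Putting every candidate on a common basis:
  aluminum alloy: σ_y = 268.2 MPa, ρ = 2780 kg/m³
  maraging steel: σ_y = 1875 MPa, ρ = 7910 kg/m³
  maraging steel: M = 19.2×10⁻³
  aluminum alloy: M = 15.0×10⁻³
Maraging steel has the largest M.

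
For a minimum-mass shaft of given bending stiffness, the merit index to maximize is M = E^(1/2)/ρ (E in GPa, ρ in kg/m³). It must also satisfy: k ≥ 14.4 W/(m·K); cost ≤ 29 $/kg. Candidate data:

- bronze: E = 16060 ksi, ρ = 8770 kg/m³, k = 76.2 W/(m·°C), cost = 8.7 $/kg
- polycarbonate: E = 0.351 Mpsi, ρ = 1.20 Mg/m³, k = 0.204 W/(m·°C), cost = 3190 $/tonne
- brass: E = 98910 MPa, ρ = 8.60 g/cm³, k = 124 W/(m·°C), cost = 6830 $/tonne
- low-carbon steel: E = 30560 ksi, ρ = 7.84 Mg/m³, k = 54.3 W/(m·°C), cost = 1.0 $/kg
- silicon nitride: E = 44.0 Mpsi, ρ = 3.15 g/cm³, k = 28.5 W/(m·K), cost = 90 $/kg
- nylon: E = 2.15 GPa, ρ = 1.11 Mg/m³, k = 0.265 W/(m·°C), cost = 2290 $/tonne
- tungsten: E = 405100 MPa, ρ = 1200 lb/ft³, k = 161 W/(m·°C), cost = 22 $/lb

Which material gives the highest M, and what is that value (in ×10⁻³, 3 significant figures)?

Screen on constraints: k ≥ 14.4 W/(m·K); cost ≤ 29 $/kg. Survivors: bronze, brass, low-carbon steel.
After converting to SI:
  bronze: E = 110.7 GPa, ρ = 8770 kg/m³
  brass: E = 98.91 GPa, ρ = 8600 kg/m³
  low-carbon steel: E = 210.7 GPa, ρ = 7840 kg/m³
  low-carbon steel: M = 1.85×10⁻³
  bronze: M = 1.20×10⁻³
  brass: M = 1.16×10⁻³
Low-carbon steel has the largest M.

low-carbon steel, M = 1.85×10⁻³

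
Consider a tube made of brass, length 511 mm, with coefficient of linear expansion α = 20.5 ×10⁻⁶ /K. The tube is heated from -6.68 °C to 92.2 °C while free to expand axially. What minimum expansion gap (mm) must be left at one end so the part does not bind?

ΔT = 92.2 − (-6.68) = 98.88 K.
ΔL = α·L₀·ΔT = 20.5×10⁻⁶ × 511 mm × 98.88 K = 1.04 mm.

1.04 mm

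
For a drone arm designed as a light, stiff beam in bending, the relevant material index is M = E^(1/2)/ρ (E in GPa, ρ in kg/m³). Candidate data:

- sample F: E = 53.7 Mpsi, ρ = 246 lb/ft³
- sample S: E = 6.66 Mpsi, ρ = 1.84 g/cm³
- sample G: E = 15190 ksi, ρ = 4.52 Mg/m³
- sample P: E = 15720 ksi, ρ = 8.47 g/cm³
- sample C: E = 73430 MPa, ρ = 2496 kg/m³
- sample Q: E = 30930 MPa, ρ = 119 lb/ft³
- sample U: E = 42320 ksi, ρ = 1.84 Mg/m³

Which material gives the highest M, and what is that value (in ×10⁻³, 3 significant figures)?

sample U, M = 9.28×10⁻³

After converting to SI:
  sample F: E = 370.2 GPa, ρ = 3941 kg/m³
  sample S: E = 45.92 GPa, ρ = 1840 kg/m³
  sample G: E = 104.7 GPa, ρ = 4520 kg/m³
  sample P: E = 108.4 GPa, ρ = 8470 kg/m³
  sample C: E = 73.43 GPa, ρ = 2496 kg/m³
  sample Q: E = 30.93 GPa, ρ = 1906 kg/m³
  sample U: E = 291.8 GPa, ρ = 1840 kg/m³
  sample U: M = 9.28×10⁻³
  sample F: M = 4.88×10⁻³
  sample S: M = 3.68×10⁻³
  sample C: M = 3.43×10⁻³
  sample Q: M = 2.92×10⁻³
  sample G: M = 2.26×10⁻³
  sample P: M = 1.23×10⁻³
Highest index: sample U.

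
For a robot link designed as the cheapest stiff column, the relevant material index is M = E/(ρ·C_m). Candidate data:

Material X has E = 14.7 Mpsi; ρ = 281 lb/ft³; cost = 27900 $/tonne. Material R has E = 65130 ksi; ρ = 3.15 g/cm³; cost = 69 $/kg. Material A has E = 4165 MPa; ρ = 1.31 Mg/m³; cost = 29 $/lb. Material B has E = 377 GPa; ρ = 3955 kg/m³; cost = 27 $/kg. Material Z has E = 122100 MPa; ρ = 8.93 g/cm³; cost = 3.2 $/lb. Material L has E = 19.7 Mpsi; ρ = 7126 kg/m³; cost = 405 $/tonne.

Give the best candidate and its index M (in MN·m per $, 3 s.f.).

material L, M = 47.1 MN·m per $

Normalizing units and computing the index:
  material X: E = 101.4 GPa, ρ = 4501 kg/m³, cost = 27.90 $/kg
  material R: E = 449.1 GPa, ρ = 3150 kg/m³, cost = 69.00 $/kg
  material A: E = 4.165 GPa, ρ = 1310 kg/m³, cost = 63.93 $/kg
  material B: E = 377.0 GPa, ρ = 3955 kg/m³, cost = 27.00 $/kg
  material Z: E = 122.1 GPa, ρ = 8930 kg/m³, cost = 7.055 $/kg
  material L: E = 135.8 GPa, ρ = 7126 kg/m³, cost = 0.4050 $/kg
  material L: M = 47.1 MN·m per $
  material B: M = 3.53 MN·m per $
  material R: M = 2.07 MN·m per $
  material Z: M = 1.94 MN·m per $
  material X: M = 0.807 MN·m per $
  material A: M = 0.0497 MN·m per $
Material L has the largest M.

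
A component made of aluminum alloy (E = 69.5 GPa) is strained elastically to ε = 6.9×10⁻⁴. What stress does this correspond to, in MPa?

σ = E·ε = 69500 MPa × 6.9×10⁻⁴ = 48.0 MPa.

48.0 MPa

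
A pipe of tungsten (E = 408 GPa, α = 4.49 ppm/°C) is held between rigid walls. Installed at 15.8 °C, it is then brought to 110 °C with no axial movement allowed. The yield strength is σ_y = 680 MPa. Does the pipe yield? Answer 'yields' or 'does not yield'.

ΔT = 94.20 K. Constrained thermal stress σ = E·α·ΔT = 408.0×10³ MPa × 4.49×10⁻⁶ × 94.20 = 173 MPa (compressive).
Compare to σ_y = 680 MPa: σ < σ_y, so it does not yield.

does not yield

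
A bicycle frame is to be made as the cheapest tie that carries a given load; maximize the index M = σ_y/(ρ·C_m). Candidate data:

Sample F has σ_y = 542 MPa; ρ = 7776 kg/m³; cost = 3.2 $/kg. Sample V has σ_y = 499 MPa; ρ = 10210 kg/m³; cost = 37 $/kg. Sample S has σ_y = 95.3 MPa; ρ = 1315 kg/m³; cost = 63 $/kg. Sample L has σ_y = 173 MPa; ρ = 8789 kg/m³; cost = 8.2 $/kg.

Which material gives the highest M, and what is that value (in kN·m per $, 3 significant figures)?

Computing M directly (units already consistent):
  sample F: M = 21.8 kN·m per $
  sample L: M = 2.40 kN·m per $
  sample V: M = 1.32 kN·m per $
  sample S: M = 1.15 kN·m per $
Highest index: sample F.

sample F, M = 21.8 kN·m per $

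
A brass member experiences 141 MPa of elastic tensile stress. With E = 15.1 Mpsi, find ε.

1.35×10⁻³

E = 15.1 Mpsi = 104.1 GPa = 104100 MPa.
ε = σ/E = 141 / 104100 = 1.35×10⁻³.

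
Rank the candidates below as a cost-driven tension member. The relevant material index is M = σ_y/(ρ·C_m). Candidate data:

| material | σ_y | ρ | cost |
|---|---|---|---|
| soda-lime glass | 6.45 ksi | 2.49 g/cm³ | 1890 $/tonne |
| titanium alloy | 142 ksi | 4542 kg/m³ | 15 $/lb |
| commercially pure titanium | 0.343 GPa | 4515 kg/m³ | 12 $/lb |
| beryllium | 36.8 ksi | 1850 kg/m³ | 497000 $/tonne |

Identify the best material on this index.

Putting every candidate on a common basis:
  soda-lime glass: σ_y = 44.47 MPa, ρ = 2490 kg/m³, cost = 1.890 $/kg
  titanium alloy: σ_y = 979.1 MPa, ρ = 4542 kg/m³, cost = 33.07 $/kg
  commercially pure titanium: σ_y = 343.0 MPa, ρ = 4515 kg/m³, cost = 26.46 $/kg
  beryllium: σ_y = 253.7 MPa, ρ = 1850 kg/m³, cost = 497.0 $/kg
  soda-lime glass: M = 9.45 kN·m per $
  titanium alloy: M = 6.52 kN·m per $
  commercially pure titanium: M = 2.87 kN·m per $
  beryllium: M = 0.276 kN·m per $
Soda-lime glass has the largest M.

soda-lime glass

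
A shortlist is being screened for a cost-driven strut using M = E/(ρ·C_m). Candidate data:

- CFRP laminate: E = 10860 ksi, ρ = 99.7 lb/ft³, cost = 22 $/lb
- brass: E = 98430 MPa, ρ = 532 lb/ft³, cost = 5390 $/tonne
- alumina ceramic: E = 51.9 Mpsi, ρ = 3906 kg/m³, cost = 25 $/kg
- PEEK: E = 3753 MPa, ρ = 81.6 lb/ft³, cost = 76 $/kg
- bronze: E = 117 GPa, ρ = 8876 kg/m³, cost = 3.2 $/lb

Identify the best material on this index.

alumina ceramic

After converting to SI:
  CFRP laminate: E = 74.88 GPa, ρ = 1597 kg/m³, cost = 48.50 $/kg
  brass: E = 98.43 GPa, ρ = 8522 kg/m³, cost = 5.390 $/kg
  alumina ceramic: E = 357.8 GPa, ρ = 3906 kg/m³, cost = 25.00 $/kg
  PEEK: E = 3.753 GPa, ρ = 1307 kg/m³, cost = 76.00 $/kg
  bronze: E = 117.0 GPa, ρ = 8876 kg/m³, cost = 7.055 $/kg
  alumina ceramic: M = 3.66 MN·m per $
  brass: M = 2.14 MN·m per $
  bronze: M = 1.87 MN·m per $
  CFRP laminate: M = 0.967 MN·m per $
  PEEK: M = 0.0378 MN·m per $
Highest index: alumina ceramic.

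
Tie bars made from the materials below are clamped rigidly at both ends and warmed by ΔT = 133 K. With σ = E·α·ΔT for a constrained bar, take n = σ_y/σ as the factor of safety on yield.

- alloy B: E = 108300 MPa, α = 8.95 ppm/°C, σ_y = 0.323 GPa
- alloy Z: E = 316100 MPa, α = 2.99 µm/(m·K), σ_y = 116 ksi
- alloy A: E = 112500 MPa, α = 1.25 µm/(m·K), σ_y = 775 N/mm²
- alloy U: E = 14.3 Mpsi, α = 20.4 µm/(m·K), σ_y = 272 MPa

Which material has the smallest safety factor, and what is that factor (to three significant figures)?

In consistent units (E in GPa, α in ×10⁻⁶/K, σ_y in MPa):
  alloy B: E = 108.3, α = 8.95, σ_y = 323.0 → σ = 129 MPa, n = 2.51
  alloy Z: E = 316.1, α = 2.99, σ_y = 799.8 → σ = 126 MPa, n = 6.36
  alloy A: E = 112.5, α = 1.25, σ_y = 775.0 → σ = 18.7 MPa, n = 41.4
  alloy U: E = 98.60, α = 20.4, σ_y = 272.0 → σ = 268 MPa, n = 1.02
The minimum is alloy U at n = 1.02.

alloy U, n = 1.02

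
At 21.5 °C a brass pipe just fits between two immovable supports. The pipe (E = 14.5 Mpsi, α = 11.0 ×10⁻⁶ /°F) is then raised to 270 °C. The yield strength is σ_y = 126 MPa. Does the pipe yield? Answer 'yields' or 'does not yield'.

yields

E = 14.5 Mpsi = 99.97 GPa.
α = 11.0×10⁻⁶/°F × 9/5 = 19.8×10⁻⁶/K.
ΔT = 248.5 K. Constrained thermal stress σ = E·α·ΔT = 99.97×10³ MPa × 19.8×10⁻⁶ × 248.5 = 492 MPa (compressive).
Compare to σ_y = 126 MPa: σ ≥ σ_y, so it yields.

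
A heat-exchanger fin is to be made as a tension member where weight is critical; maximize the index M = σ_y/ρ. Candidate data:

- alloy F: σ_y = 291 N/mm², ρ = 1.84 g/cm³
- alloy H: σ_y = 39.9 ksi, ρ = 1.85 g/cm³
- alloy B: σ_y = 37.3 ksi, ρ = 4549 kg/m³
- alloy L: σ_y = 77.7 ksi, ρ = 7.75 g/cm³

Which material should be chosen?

In SI units:
  alloy F: σ_y = 291.0 MPa, ρ = 1840 kg/m³
  alloy H: σ_y = 275.1 MPa, ρ = 1850 kg/m³
  alloy B: σ_y = 257.2 MPa, ρ = 4549 kg/m³
  alloy L: σ_y = 535.7 MPa, ρ = 7750 kg/m³
  alloy F: M = 158 kN·m/kg
  alloy H: M = 149 kN·m/kg
  alloy L: M = 69.1 kN·m/kg
  alloy B: M = 56.5 kN·m/kg
Highest index: alloy F.

alloy F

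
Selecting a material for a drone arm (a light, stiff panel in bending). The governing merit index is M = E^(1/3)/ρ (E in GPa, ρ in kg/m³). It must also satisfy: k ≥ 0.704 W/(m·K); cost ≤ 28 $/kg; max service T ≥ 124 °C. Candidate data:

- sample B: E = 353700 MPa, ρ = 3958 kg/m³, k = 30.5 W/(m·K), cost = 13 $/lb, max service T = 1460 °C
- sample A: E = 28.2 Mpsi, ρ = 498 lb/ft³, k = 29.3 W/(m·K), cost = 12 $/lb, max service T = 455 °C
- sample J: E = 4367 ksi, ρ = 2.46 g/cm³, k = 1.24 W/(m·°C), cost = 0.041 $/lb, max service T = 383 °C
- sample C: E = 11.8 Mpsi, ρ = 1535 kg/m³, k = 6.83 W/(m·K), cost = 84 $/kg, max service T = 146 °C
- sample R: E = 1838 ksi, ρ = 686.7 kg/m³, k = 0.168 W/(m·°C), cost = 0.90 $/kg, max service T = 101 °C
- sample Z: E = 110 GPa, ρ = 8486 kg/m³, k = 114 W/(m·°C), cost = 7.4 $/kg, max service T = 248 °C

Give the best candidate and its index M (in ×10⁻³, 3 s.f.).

Screen on constraints: k ≥ 0.704 W/(m·K); cost ≤ 28 $/kg; max service T ≥ 124 °C. Survivors: sample A, sample J, sample Z.
After converting to SI:
  sample A: E = 194.4 GPa, ρ = 7977 kg/m³
  sample J: E = 30.11 GPa, ρ = 2460 kg/m³
  sample Z: E = 110.0 GPa, ρ = 8486 kg/m³
  sample J: M = 1.26×10⁻³
  sample A: M = 0.726×10⁻³
  sample Z: M = 0.565×10⁻³
Sample J ranks first.

sample J, M = 1.26×10⁻³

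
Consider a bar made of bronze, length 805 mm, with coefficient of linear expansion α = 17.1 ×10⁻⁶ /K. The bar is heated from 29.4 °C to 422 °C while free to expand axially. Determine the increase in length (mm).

ΔT = 422 − 29.4 = 392.6 K.
ΔL = α·L₀·ΔT = 17.1×10⁻⁶ × 805 mm × 392.6 K = 5.40 mm.

5.40 mm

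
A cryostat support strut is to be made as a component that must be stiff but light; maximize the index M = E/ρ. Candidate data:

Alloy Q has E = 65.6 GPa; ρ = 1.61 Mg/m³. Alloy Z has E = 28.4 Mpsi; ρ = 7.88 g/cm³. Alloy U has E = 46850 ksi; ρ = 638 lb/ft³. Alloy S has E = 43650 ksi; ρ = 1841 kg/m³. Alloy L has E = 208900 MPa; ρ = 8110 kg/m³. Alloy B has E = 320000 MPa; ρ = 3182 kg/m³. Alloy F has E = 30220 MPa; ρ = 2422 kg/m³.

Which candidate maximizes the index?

In SI units:
  alloy Q: E = 65.60 GPa, ρ = 1610 kg/m³
  alloy Z: E = 195.8 GPa, ρ = 7880 kg/m³
  alloy U: E = 323.0 GPa, ρ = 10220 kg/m³
  alloy S: E = 301.0 GPa, ρ = 1841 kg/m³
  alloy L: E = 208.9 GPa, ρ = 8110 kg/m³
  alloy B: E = 320.0 GPa, ρ = 3182 kg/m³
  alloy F: E = 30.22 GPa, ρ = 2422 kg/m³
  alloy S: M = 163 MN·m/kg
  alloy B: M = 101 MN·m/kg
  alloy Q: M = 40.7 MN·m/kg
  alloy U: M = 31.6 MN·m/kg
  alloy L: M = 25.8 MN·m/kg
  alloy Z: M = 24.8 MN·m/kg
  alloy F: M = 12.5 MN·m/kg
Alloy S has the largest M.

alloy S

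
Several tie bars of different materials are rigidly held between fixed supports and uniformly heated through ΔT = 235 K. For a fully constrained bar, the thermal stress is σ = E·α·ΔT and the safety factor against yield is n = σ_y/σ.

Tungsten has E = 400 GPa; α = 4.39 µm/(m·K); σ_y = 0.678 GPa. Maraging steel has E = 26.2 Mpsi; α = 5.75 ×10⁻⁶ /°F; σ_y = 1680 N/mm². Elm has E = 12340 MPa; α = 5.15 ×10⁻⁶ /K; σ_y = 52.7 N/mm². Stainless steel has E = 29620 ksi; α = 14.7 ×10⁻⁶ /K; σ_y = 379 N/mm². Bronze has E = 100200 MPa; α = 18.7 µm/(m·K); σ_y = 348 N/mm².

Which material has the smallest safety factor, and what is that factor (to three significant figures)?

In consistent units (E in GPa, α in ×10⁻⁶/K, σ_y in MPa):
  tungsten: E = 400.0, α = 4.39, σ_y = 678.0 → σ = 413 MPa, n = 1.64
  maraging steel: E = 180.6, α = 10.3, σ_y = 1680 → σ = 439 MPa, n = 3.82
  elm: E = 12.34, α = 5.15, σ_y = 52.70 → σ = 14.9 MPa, n = 3.53
  stainless steel: E = 204.2, α = 14.7, σ_y = 379.0 → σ = 705 MPa, n = 0.537
  bronze: E = 100.2, α = 18.7, σ_y = 348.0 → σ = 440 MPa, n = 0.790
The minimum is stainless steel at n = 0.537.

stainless steel, n = 0.537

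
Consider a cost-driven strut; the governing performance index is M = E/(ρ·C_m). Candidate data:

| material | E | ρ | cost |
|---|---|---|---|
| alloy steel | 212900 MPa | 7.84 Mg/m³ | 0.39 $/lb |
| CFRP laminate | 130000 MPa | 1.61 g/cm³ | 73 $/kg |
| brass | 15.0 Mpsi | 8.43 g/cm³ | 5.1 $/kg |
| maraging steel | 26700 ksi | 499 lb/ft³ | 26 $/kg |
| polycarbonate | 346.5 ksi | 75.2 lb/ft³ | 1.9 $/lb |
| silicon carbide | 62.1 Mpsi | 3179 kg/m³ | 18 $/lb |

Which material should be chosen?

alloy steel

In SI units:
  alloy steel: E = 212.9 GPa, ρ = 7840 kg/m³, cost = 0.8598 $/kg
  CFRP laminate: E = 130.0 GPa, ρ = 1610 kg/m³, cost = 73.00 $/kg
  brass: E = 103.4 GPa, ρ = 8430 kg/m³, cost = 5.100 $/kg
  maraging steel: E = 184.1 GPa, ρ = 7993 kg/m³, cost = 26.00 $/kg
  polycarbonate: E = 2.389 GPa, ρ = 1205 kg/m³, cost = 4.189 $/kg
  silicon carbide: E = 428.2 GPa, ρ = 3179 kg/m³, cost = 39.68 $/kg
  alloy steel: M = 31.6 MN·m per $
  silicon carbide: M = 3.39 MN·m per $
  brass: M = 2.41 MN·m per $
  CFRP laminate: M = 1.11 MN·m per $
  maraging steel: M = 0.886 MN·m per $
  polycarbonate: M = 0.473 MN·m per $
Alloy steel has the largest M.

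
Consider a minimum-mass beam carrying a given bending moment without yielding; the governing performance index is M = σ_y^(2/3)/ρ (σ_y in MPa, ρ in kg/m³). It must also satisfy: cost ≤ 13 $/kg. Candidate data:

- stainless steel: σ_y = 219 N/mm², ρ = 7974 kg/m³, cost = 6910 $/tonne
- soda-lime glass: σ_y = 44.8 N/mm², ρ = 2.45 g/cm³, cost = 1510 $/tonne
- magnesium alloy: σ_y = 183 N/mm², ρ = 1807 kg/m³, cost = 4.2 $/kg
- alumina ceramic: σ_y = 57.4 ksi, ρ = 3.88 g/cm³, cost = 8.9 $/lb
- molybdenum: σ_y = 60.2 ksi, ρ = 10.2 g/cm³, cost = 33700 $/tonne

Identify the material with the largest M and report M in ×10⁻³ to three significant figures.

Screen on constraints: cost ≤ 13 $/kg. Survivors: stainless steel, soda-lime glass, magnesium alloy.
After converting to SI:
  stainless steel: σ_y = 219.0 MPa, ρ = 7974 kg/m³
  soda-lime glass: σ_y = 44.80 MPa, ρ = 2450 kg/m³
  magnesium alloy: σ_y = 183.0 MPa, ρ = 1807 kg/m³
  magnesium alloy: M = 17.8×10⁻³
  soda-lime glass: M = 5.15×10⁻³
  stainless steel: M = 4.56×10⁻³
Highest index: magnesium alloy.

magnesium alloy, M = 17.8×10⁻³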